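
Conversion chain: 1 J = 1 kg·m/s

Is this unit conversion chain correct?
The chain is incorrect (it contains an error).

Incorrect: Joule is kg·m²/s², not kg·m/s (that is momentum)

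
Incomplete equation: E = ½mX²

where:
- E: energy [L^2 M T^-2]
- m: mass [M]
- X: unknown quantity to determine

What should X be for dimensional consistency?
X = v (velocity), dimensions [L T^-1]

E has dimensions [L^2 M T^-2]; the rest of the RHS (½m) has dimensions [M].
So X² must have dimensions [L^2 T^-2], i.e. X has dimensions [L T^-1] — X = v (velocity).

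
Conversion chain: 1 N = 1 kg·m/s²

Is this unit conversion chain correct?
The chain is correct (no errors).

Correct: Newton is defined as kg·m/s²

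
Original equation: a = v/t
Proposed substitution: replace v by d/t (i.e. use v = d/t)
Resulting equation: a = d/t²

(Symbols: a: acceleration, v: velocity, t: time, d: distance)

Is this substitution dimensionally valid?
Yes

[v] = [L T^-1] and [d/t] = [L T^-1]. These match, so the substitution replaces a quantity by one of the same dimensions and the result a = d/t² has LHS [L T^-2] vs RHS [L T^-2] — still consistent.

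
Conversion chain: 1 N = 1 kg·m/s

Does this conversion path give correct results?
The chain is incorrect (it contains an error).

Incorrect: Newton is kg·m/s², not kg·m/s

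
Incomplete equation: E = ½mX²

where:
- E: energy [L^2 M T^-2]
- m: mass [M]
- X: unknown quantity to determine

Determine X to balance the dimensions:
X = v (velocity), dimensions [L T^-1]

E has dimensions [L^2 M T^-2]; the rest of the RHS (½m) has dimensions [M].
So X² must have dimensions [L^2 T^-2], i.e. X has dimensions [L T^-1] — X = v (velocity).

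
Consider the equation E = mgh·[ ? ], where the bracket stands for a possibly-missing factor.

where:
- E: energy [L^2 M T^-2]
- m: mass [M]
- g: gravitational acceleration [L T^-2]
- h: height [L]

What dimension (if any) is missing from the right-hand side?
Nothing is missing — the bracketed factor must be dimensionless.

E has dimensions [L^2 M T^-2] and mgh already has dimensions [L^2 M T^-2], so E = mgh is dimensionally complete.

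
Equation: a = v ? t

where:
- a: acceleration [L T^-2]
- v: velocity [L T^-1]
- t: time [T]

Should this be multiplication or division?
division (÷): a = v ÷ t

a [L T^-2]; v [L T^-1]; t [T].
v × t → [L] ✗
v ÷ t → [L T^-2] ✓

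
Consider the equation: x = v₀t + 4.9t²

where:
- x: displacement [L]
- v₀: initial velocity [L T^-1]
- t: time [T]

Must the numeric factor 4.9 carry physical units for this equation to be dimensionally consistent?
Yes

x has dimensions [L], while t² alone has dimensions [T^2]. For the equation to balance, the factor 4.9 must carry dimensions [L T^-2] — it is a dimensional constant (a numerical value of a physical quantity with its units suppressed), not a pure number.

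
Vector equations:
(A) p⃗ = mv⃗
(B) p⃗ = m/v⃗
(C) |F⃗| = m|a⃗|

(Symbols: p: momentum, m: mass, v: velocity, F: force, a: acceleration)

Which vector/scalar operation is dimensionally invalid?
(B) p⃗ = m/v⃗

(A) p⃗ = mv⃗: LHS [L M T^-1], RHS [L M T^-1] ✓ — mass (scalar) times velocity (vector)
(B) p⃗ = m/v⃗: LHS [L M T^-1], RHS [L^-1 M T] ✗ — momentum is mass times velocity; should be mv⃗ (and division by a vector is undefined)
(C) |F⃗| = m|a⃗|: LHS [L M T^-2], RHS [L M T^-2] ✓ — magnitudes of vectors are scalars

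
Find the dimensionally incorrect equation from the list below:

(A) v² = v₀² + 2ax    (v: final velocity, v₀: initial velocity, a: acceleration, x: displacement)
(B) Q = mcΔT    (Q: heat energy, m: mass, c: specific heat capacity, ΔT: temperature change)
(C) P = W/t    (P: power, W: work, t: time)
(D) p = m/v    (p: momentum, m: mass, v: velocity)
(D) p = m/v

The equation (D) p = m/v is dimensionally incorrect.

LHS (p): [L M T^-1]
RHS (m/v): [L^-1 M T] ✗

The dimensions do not match. The other three equations balance.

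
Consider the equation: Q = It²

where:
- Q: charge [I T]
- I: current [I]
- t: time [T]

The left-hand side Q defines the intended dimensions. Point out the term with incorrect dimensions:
The right-hand side term It²

Q has dimensions [I T], but It² has dimensions [I T^2], so the term It² is dimensionally wrong for Q.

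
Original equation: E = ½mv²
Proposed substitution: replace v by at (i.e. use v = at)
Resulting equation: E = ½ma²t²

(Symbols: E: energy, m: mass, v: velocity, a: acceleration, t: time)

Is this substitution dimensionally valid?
Yes

[v] = [L T^-1] and [at] = [L T^-1]. These match, so the substitution replaces a quantity by one of the same dimensions and the result E = ½ma²t² has LHS [L^2 M T^-2] vs RHS [L^2 M T^-2] — still consistent.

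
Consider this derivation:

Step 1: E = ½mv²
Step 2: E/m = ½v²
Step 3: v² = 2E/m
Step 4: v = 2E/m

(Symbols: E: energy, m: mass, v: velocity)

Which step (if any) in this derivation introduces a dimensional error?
Step 4

Step 1: E = ½mv² → LHS [L^2 M T^-2], RHS [L^2 M T^-2] ✓
Step 2: E/m = ½v² → LHS [L^2 T^-2], RHS [L^2 T^-2] ✓
Step 3: v² = 2E/m → LHS [L^2 T^-2], RHS [L^2 T^-2] ✓
Step 4: v = 2E/m → LHS [L T^-1], RHS [L^2 T^-2] ✗

The first dimensional inconsistency appears in step 4: v = 2E/m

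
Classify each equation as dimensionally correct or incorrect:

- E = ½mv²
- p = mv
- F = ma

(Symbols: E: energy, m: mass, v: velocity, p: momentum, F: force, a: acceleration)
Dimensionally correct: E = ½mv², p = mv, F = ma
Dimensionally incorrect: none
Ordered (correct first, then incorrect): E = ½mv², p = mv, F = ma

- E = ½mv²: LHS [L^2 M T^-2], RHS [L^2 M T^-2] → correct ✓
- p = mv: LHS [L M T^-1], RHS [L M T^-1] → correct ✓
- F = ma: LHS [L M T^-2], RHS [L M T^-2] → correct ✓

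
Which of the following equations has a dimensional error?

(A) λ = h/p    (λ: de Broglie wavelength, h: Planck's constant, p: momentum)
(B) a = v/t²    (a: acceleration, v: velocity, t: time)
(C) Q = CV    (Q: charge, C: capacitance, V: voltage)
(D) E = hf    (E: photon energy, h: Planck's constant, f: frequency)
(B) a = v/t²

The equation (B) a = v/t² is dimensionally incorrect.

LHS (a): [L T^-2]
RHS (v/t²): [L T^-3] ✗

The dimensions do not match. The other three equations balance.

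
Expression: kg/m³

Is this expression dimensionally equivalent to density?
Yes

The expression kg/m³ has dimensions [L^-3 M], which is exactly density [L^-3 M].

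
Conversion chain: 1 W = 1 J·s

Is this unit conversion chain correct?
The chain is incorrect (it contains an error).

Incorrect: Watt is J/s, not J·s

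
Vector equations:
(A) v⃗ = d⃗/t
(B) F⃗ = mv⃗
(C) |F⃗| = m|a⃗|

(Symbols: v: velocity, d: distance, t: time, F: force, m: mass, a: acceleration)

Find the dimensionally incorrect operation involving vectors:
(B) F⃗ = mv⃗

(A) v⃗ = d⃗/t: LHS [L T^-1], RHS [L T^-1] ✓ — displacement (vector) divided by time (scalar)
(B) F⃗ = mv⃗: LHS [L M T^-2], RHS [L M T^-1] ✗ — mass times velocity is momentum, not force; should be ma⃗
(C) |F⃗| = m|a⃗|: LHS [L M T^-2], RHS [L M T^-2] ✓ — magnitudes of vectors are scalars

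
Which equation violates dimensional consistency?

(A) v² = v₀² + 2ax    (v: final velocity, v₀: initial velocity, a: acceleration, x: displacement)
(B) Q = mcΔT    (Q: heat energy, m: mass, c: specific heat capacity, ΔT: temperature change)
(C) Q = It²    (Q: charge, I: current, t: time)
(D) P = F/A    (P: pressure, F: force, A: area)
(C) Q = It²

The equation (C) Q = It² is dimensionally incorrect.

LHS (Q): [I T]
RHS (It²): [I T^2] ✗

The dimensions do not match. The other three equations balance.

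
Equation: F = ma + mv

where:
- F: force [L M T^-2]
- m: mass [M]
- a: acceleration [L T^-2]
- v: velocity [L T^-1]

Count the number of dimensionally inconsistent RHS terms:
1

LHS F: [L M T^-2]
- ma: [L M T^-2] ✓
- mv: [L M T^-1] ✗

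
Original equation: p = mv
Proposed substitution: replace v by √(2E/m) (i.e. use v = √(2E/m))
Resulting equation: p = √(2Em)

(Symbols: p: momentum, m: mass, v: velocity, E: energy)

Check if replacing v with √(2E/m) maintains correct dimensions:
Yes

[v] = [L T^-1] and [√(2E/m)] = [L T^-1]. These match, so the substitution replaces a quantity by one of the same dimensions and the result p = √(2Em) has LHS [L M T^-1] vs RHS [L M T^-1] — still consistent.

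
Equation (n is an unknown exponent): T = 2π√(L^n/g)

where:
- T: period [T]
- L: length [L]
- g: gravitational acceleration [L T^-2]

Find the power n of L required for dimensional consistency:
n = 1

T has dimensions [T]; L has dimensions [L].
With n = 1: 2π√(L^1/g) has dimensions [T], matching the LHS ✓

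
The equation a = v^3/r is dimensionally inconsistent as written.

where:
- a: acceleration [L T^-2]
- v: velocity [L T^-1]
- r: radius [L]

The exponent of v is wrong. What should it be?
The exponent of v should be 2: a = v^2/r

The LHS a has dimensions [L T^-2]; v has dimensions [L T^-1].
As written, the RHS v^3/r (exponent 3 on v) has dimensions [L^2 T^-3], which does not match.
With exponent 2, the RHS v^2/r has dimensions [L T^-2], matching the LHS.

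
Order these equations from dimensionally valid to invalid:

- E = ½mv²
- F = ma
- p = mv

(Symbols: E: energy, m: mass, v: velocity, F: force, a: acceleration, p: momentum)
Dimensionally correct: E = ½mv², F = ma, p = mv
Dimensionally incorrect: none
Ordered (correct first, then incorrect): E = ½mv², F = ma, p = mv

- E = ½mv²: LHS [L^2 M T^-2], RHS [L^2 M T^-2] → correct ✓
- F = ma: LHS [L M T^-2], RHS [L M T^-2] → correct ✓
- p = mv: LHS [L M T^-1], RHS [L M T^-1] → correct ✓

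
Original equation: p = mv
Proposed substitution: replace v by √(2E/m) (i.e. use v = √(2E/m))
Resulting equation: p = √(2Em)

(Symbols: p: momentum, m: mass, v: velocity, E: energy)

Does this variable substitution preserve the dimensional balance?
Yes

[v] = [L T^-1] and [√(2E/m)] = [L T^-1]. These match, so the substitution replaces a quantity by one of the same dimensions and the result p = √(2Em) has LHS [L M T^-1] vs RHS [L M T^-1] — still consistent.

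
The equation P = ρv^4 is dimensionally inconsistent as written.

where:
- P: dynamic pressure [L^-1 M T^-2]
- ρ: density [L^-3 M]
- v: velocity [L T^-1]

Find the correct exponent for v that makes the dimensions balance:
The exponent of v should be 2: P = ρv^2

The LHS P has dimensions [L^-1 M T^-2]; v has dimensions [L T^-1].
As written, the RHS ρv^4 (exponent 4 on v) has dimensions [L M T^-4], which does not match.
With exponent 2, the RHS ρv^2 has dimensions [L^-1 M T^-2], matching the LHS.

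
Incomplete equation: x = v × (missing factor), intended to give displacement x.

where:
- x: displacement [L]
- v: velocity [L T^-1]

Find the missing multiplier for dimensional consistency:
t (time), dimensions [T]

x has dimensions [L] and v has dimensions [L T^-1].
The missing factor must have dimensions [L] / [L T^-1] = [T], i.e. time (t).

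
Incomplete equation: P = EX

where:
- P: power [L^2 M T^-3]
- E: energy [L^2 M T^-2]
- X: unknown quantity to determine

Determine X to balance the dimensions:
X = f (inverse time / frequency (1/t)), dimensions [T^-1]

P has dimensions [L^2 M T^-3]; the rest of the RHS (E) has dimensions [L^2 M T^-2].
So X must have dimensions [T^-1] — X = f (inverse time / frequency (1/t)).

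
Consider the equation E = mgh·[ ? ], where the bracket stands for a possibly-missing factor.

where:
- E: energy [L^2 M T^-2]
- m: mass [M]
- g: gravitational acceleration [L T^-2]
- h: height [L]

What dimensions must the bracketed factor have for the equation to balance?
Nothing is missing — the bracketed factor must be dimensionless.

E has dimensions [L^2 M T^-2] and mgh already has dimensions [L^2 M T^-2], so E = mgh is dimensionally complete.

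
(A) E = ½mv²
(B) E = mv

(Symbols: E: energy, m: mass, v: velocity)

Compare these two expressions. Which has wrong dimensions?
(B)

(A) E = ½mv²: LHS [L^2 M T^-2], RHS [L^2 M T^-2] ✓
(B) E = mv: LHS [L^2 M T^-2], RHS [L M T^-1] ✗

Expression (B) E = mv is dimensionally incorrect.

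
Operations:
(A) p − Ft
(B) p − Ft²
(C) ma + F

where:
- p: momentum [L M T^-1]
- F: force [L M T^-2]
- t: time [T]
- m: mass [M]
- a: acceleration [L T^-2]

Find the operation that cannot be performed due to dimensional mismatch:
(B) p − Ft²

(A) p − Ft: p [L M T^-1] and Ft [L M T^-1] — same dimensions ✓
(B) p − Ft²: p [L M T^-1] and Ft² [L M] — different dimensions cannot be added/subtracted ✗
(C) ma + F: ma [L M T^-2] and F [L M T^-2] — same dimensions ✓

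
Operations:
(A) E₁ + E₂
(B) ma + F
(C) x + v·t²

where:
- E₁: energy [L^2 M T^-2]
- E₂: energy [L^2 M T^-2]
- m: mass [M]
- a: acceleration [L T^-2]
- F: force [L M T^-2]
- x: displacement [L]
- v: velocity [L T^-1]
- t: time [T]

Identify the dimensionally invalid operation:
(C) x + v·t²

(A) E₁ + E₂: E₁ [L^2 M T^-2] and E₂ [L^2 M T^-2] — same dimensions ✓
(B) ma + F: ma [L M T^-2] and F [L M T^-2] — same dimensions ✓
(C) x + v·t²: x [L] and v·t² [L T] — different dimensions cannot be added/subtracted ✗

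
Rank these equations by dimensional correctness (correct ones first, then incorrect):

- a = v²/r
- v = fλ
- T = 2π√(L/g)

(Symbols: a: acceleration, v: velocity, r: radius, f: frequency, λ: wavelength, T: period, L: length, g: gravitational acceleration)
Dimensionally correct: a = v²/r, v = fλ, T = 2π√(L/g)
Dimensionally incorrect: none
Ordered (correct first, then incorrect): a = v²/r, v = fλ, T = 2π√(L/g)

- a = v²/r: LHS [L T^-2], RHS [L T^-2] → correct ✓
- v = fλ: LHS [L T^-1], RHS [L T^-1] → correct ✓
- T = 2π√(L/g): LHS [T], RHS [T] → correct ✓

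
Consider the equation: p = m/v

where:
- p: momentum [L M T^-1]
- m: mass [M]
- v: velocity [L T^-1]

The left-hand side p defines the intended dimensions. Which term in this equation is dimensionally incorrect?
The right-hand side term m/v

p has dimensions [L M T^-1], but m/v has dimensions [L^-1 M T], so the term m/v is dimensionally wrong for p.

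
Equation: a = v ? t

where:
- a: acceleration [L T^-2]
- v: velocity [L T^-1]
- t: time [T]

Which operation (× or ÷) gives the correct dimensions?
division (÷): a = v ÷ t

a [L T^-2]; v [L T^-1]; t [T].
v × t → [L] ✗
v ÷ t → [L T^-2] ✓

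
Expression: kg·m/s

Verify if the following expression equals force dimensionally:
No

The expression kg·m/s has dimensions [L M T^-1], but force has dimensions [L M T^-2].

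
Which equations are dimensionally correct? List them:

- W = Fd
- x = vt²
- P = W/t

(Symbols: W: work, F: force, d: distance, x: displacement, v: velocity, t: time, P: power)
Dimensionally correct: W = Fd, P = W/t
Dimensionally incorrect: x = vt²
Ordered (correct first, then incorrect): W = Fd, P = W/t, x = vt²

- W = Fd: LHS [L^2 M T^-2], RHS [L^2 M T^-2] → correct ✓
- x = vt²: LHS [L], RHS [L T] → incorrect ✗
- P = W/t: LHS [L^2 M T^-3], RHS [L^2 M T^-3] → correct ✓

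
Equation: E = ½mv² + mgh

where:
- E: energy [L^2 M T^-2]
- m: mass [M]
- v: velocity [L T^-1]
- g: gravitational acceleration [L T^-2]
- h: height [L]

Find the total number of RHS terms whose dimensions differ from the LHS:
0

LHS E: [L^2 M T^-2]
- ½mv²: [L^2 M T^-2] ✓
- mgh: [L^2 M T^-2] ✓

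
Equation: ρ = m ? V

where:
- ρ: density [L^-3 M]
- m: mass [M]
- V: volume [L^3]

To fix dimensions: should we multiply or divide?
division (÷): ρ = m ÷ V

ρ [L^-3 M]; m [M]; V [L^3].
m × V → [L^3 M] ✗
m ÷ V → [L^-3 M] ✓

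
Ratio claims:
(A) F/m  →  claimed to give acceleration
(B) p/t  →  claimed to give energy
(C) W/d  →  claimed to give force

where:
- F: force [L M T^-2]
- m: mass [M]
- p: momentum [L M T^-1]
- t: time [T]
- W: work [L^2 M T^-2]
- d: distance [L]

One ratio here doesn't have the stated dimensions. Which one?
(B) p/t does not give energy

(A) F/m: [L T^-2] = acceleration [L T^-2] ✓
(B) p/t: [L M T^-2] ≠ energy [L^2 M T^-2] ✗
(C) W/d: [L M T^-2] = force [L M T^-2] ✓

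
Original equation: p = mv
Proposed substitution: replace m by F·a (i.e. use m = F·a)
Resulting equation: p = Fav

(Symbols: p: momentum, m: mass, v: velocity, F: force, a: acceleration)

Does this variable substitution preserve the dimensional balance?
No

[m] = [M] and [F·a] = [L^2 M T^-4]. These differ, so the substitution replaces a quantity by one of different dimensions and the result p = Fav has LHS [L M T^-1] vs RHS [L^3 M T^-5] — inconsistent.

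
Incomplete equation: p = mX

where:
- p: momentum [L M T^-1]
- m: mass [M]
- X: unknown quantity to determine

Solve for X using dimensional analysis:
X = v (velocity), dimensions [L T^-1]

p has dimensions [L M T^-1]; the rest of the RHS (m) has dimensions [M].
So X must have dimensions [L T^-1] — X = v (velocity).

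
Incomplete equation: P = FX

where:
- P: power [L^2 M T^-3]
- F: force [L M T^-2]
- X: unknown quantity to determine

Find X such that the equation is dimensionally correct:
X = v (velocity), dimensions [L T^-1]

P has dimensions [L^2 M T^-3]; the rest of the RHS (F) has dimensions [L M T^-2].
So X must have dimensions [L T^-1] — X = v (velocity).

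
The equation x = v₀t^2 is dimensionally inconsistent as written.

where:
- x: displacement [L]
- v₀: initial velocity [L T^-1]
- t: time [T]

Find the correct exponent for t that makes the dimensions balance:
The exponent of t should be 1: x = v₀t

The LHS x has dimensions [L]; t has dimensions [T].
As written, the RHS v₀t^2 (exponent 2 on t) has dimensions [L T], which does not match.
With exponent 1, the RHS v₀t has dimensions [L], matching the LHS.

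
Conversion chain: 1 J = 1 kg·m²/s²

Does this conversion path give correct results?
The chain is correct (no errors).

Correct: Joule is defined as kg·m²/s²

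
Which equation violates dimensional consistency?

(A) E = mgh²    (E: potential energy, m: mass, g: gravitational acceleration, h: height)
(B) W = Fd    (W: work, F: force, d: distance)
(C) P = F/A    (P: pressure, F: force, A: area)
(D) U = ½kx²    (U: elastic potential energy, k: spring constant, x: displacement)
(A) E = mgh²

The equation (A) E = mgh² is dimensionally incorrect.

LHS (E): [L^2 M T^-2]
RHS (mgh²): [L^3 M T^-2] ✗

The dimensions do not match. The other three equations balance.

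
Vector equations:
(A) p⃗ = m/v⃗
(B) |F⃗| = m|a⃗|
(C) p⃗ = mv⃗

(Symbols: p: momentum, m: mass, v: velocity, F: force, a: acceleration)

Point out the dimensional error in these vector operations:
(A) p⃗ = m/v⃗

(A) p⃗ = m/v⃗: LHS [L M T^-1], RHS [L^-1 M T] ✗ — momentum is mass times velocity; should be mv⃗ (and division by a vector is undefined)
(B) |F⃗| = m|a⃗|: LHS [L M T^-2], RHS [L M T^-2] ✓ — magnitudes of vectors are scalars
(C) p⃗ = mv⃗: LHS [L M T^-1], RHS [L M T^-1] ✓ — mass (scalar) times velocity (vector)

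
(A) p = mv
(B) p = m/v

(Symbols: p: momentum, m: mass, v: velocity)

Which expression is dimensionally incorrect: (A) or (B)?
(B)

(A) p = mv: LHS [L M T^-1], RHS [L M T^-1] ✓
(B) p = m/v: LHS [L M T^-1], RHS [L^-1 M T] ✗

Expression (B) p = m/v is dimensionally incorrect.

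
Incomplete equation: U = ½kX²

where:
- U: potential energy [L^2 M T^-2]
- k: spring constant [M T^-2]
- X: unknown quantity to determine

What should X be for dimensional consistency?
X = x (displacement), dimensions [L]

U has dimensions [L^2 M T^-2]; the rest of the RHS (½k) has dimensions [M T^-2].
So X² must have dimensions [L^2], i.e. X has dimensions [L] — X = x (displacement).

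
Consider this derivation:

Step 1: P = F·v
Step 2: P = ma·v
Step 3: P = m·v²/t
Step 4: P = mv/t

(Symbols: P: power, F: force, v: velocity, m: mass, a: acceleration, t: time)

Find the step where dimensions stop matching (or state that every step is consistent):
Step 4

Step 1: P = F·v → LHS [L^2 M T^-3], RHS [L^2 M T^-3] ✓
Step 2: P = ma·v → LHS [L^2 M T^-3], RHS [L^2 M T^-3] ✓
Step 3: P = m·v²/t → LHS [L^2 M T^-3], RHS [L^2 M T^-3] ✓
Step 4: P = mv/t → LHS [L^2 M T^-3], RHS [L M T^-2] ✗

The first dimensional inconsistency appears in step 4: P = mv/t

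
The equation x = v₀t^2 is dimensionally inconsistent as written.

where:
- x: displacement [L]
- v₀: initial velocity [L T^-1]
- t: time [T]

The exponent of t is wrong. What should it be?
The exponent of t should be 1: x = v₀t

The LHS x has dimensions [L]; t has dimensions [T].
As written, the RHS v₀t^2 (exponent 2 on t) has dimensions [L T], which does not match.
With exponent 1, the RHS v₀t has dimensions [L], matching the LHS.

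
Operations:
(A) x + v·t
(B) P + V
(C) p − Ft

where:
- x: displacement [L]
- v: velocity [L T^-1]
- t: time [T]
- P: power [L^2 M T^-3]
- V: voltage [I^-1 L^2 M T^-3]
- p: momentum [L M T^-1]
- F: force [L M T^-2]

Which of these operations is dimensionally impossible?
(B) P + V

(A) x + v·t: x [L] and v·t [L] — same dimensions ✓
(B) P + V: P [L^2 M T^-3] and V [I^-1 L^2 M T^-3] — different dimensions cannot be added/subtracted ✗
(C) p − Ft: p [L M T^-1] and Ft [L M T^-1] — same dimensions ✓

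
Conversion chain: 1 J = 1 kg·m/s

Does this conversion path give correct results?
The chain is incorrect (it contains an error).

Incorrect: Joule is kg·m²/s², not kg·m/s (that is momentum)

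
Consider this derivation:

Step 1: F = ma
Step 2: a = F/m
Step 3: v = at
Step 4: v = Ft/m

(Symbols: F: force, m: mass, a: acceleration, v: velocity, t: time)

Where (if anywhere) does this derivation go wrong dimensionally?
No step introduces an error — all steps are dimensionally consistent.

Step 1: F = ma → LHS [L M T^-2], RHS [L M T^-2] ✓
Step 2: a = F/m → LHS [L T^-2], RHS [L T^-2] ✓
Step 3: v = at → LHS [L T^-1], RHS [L T^-1] ✓
Step 4: v = Ft/m → LHS [L T^-1], RHS [L T^-1] ✓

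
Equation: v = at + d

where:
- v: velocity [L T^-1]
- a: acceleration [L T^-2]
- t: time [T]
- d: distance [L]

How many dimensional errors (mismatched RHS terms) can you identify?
1

LHS v: [L T^-1]
- at: [L T^-1] ✓
- d: [L] ✗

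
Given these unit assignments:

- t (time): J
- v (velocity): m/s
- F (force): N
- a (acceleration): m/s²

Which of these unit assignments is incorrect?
t

The variable t (time) should have units s, not J.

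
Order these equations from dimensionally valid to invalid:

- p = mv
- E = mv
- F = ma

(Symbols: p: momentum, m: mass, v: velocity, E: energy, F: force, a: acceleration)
Dimensionally correct: p = mv, F = ma
Dimensionally incorrect: E = mv
Ordered (correct first, then incorrect): p = mv, F = ma, E = mv

- p = mv: LHS [L M T^-1], RHS [L M T^-1] → correct ✓
- E = mv: LHS [L^2 M T^-2], RHS [L M T^-1] → incorrect ✗
- F = ma: LHS [L M T^-2], RHS [L M T^-2] → correct ✓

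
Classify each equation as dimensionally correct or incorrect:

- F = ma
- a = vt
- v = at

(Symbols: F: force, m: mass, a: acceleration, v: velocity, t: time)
Dimensionally correct: F = ma, v = at
Dimensionally incorrect: a = vt
Ordered (correct first, then incorrect): F = ma, v = at, a = vt

- F = ma: LHS [L M T^-2], RHS [L M T^-2] → correct ✓
- a = vt: LHS [L T^-2], RHS [L] → incorrect ✗
- v = at: LHS [L T^-1], RHS [L T^-1] → correct ✓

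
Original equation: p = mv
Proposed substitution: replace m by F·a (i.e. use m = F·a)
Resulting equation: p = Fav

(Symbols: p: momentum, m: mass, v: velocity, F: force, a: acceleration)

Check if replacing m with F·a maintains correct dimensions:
No

[m] = [M] and [F·a] = [L^2 M T^-4]. These differ, so the substitution replaces a quantity by one of different dimensions and the result p = Fav has LHS [L M T^-1] vs RHS [L^3 M T^-5] — inconsistent.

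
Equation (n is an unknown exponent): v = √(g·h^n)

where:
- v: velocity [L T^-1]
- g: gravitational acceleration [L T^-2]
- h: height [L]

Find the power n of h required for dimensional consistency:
n = 1

v has dimensions [L T^-1]; h has dimensions [L].
With n = 1: √(g·h^1) has dimensions [L T^-1], matching the LHS ✓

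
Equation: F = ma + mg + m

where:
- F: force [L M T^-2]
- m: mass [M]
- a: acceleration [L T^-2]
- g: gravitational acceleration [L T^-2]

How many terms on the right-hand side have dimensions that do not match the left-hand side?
1

LHS F: [L M T^-2]
- ma: [L M T^-2] ✓
- mg: [L M T^-2] ✓
- m: [M] ✗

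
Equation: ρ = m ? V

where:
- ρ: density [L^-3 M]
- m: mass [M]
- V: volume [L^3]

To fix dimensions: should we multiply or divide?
division (÷): ρ = m ÷ V

ρ [L^-3 M]; m [M]; V [L^3].
m × V → [L^3 M] ✗
m ÷ V → [L^-3 M] ✓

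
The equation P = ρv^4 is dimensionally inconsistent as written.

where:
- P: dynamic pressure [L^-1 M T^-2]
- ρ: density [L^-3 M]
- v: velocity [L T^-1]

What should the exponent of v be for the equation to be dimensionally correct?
The exponent of v should be 2: P = ρv^2

The LHS P has dimensions [L^-1 M T^-2]; v has dimensions [L T^-1].
As written, the RHS ρv^4 (exponent 4 on v) has dimensions [L M T^-4], which does not match.
With exponent 2, the RHS ρv^2 has dimensions [L^-1 M T^-2], matching the LHS.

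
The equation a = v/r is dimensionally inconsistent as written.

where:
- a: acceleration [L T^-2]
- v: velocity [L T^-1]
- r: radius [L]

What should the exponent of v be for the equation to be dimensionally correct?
The exponent of v should be 2: a = v^2/r

The LHS a has dimensions [L T^-2]; v has dimensions [L T^-1].
As written, the RHS v/r (exponent 1 on v) has dimensions [T^-1], which does not match.
With exponent 2, the RHS v^2/r has dimensions [L T^-2], matching the LHS.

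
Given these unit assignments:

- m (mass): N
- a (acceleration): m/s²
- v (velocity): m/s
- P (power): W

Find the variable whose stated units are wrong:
m

The variable m (mass) should have units kg, not N.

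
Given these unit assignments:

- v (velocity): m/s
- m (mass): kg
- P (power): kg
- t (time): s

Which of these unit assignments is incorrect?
P

The variable P (power) should have units W, not kg.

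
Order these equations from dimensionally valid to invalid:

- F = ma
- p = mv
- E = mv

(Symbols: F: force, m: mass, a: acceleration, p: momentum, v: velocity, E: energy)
Dimensionally correct: F = ma, p = mv
Dimensionally incorrect: E = mv
Ordered (correct first, then incorrect): F = ma, p = mv, E = mv

- F = ma: LHS [L M T^-2], RHS [L M T^-2] → correct ✓
- p = mv: LHS [L M T^-1], RHS [L M T^-1] → correct ✓
- E = mv: LHS [L^2 M T^-2], RHS [L M T^-1] → incorrect ✗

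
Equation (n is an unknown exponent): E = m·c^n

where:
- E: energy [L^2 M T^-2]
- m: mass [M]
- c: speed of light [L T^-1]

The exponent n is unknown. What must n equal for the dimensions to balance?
n = 2

E has dimensions [L^2 M T^-2]; c has dimensions [L T^-1].
The rest of the RHS has dimensions [M], so c^n must supply [L^2 T^-2].
With n = 2: m·c^2 has dimensions [L^2 M T^-2], matching the LHS ✓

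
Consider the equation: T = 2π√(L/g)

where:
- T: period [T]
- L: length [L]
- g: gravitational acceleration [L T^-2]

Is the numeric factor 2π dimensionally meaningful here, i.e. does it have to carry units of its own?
No

T has dimensions [T] and √(L/g) already has dimensions [T], so the equation balances without 2π contributing any dimensions. 2π is a pure (dimensionless) number; changing or removing it would not affect dimensional consistency.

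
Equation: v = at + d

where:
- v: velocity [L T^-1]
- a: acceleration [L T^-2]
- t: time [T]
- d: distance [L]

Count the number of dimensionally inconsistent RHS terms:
1

LHS v: [L T^-1]
- at: [L T^-1] ✓
- d: [L] ✗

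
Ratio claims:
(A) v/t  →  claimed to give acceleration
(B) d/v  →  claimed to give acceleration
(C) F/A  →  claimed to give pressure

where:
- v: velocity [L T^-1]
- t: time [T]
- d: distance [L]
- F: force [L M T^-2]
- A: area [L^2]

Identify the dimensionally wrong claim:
(B) d/v does not give acceleration

(A) v/t: [L T^-2] = acceleration [L T^-2] ✓
(B) d/v: [T] ≠ acceleration [L T^-2] ✗
(C) F/A: [L^-1 M T^-2] = pressure [L^-1 M T^-2] ✓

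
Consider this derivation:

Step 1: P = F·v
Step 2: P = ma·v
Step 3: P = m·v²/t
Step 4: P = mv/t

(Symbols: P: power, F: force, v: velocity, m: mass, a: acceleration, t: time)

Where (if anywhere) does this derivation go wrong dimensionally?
Step 4

Step 1: P = F·v → LHS [L^2 M T^-3], RHS [L^2 M T^-3] ✓
Step 2: P = ma·v → LHS [L^2 M T^-3], RHS [L^2 M T^-3] ✓
Step 3: P = m·v²/t → LHS [L^2 M T^-3], RHS [L^2 M T^-3] ✓
Step 4: P = mv/t → LHS [L^2 M T^-3], RHS [L M T^-2] ✗

The first dimensional inconsistency appears in step 4: P = mv/t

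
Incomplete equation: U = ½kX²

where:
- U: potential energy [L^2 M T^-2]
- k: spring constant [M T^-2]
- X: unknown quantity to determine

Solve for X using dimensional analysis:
X = x (displacement), dimensions [L]

U has dimensions [L^2 M T^-2]; the rest of the RHS (½k) has dimensions [M T^-2].
So X² must have dimensions [L^2], i.e. X has dimensions [L] — X = x (displacement).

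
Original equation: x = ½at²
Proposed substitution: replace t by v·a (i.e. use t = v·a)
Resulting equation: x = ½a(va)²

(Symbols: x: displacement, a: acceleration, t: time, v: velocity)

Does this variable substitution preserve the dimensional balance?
No

[t] = [T] and [v·a] = [L^2 T^-3]. These differ, so the substitution replaces a quantity by one of different dimensions and the result x = ½a(va)² has LHS [L] vs RHS [L^5 T^-8] — inconsistent.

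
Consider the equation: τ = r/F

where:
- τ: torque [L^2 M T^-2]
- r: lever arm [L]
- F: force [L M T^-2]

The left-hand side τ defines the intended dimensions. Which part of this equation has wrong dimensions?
The right-hand side term r/F

τ has dimensions [L^2 M T^-2], but r/F has dimensions [M^-1 T^2], so the term r/F is dimensionally wrong for τ.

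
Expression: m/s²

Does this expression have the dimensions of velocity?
No

The expression m/s² has dimensions [L T^-2], but velocity has dimensions [L T^-1].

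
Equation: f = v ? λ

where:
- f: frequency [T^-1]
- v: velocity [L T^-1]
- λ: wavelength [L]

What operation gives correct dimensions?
division (÷): f = v ÷ λ

f [T^-1]; v [L T^-1]; λ [L].
v × λ → [L^2 T^-1] ✗
v ÷ λ → [T^-1] ✓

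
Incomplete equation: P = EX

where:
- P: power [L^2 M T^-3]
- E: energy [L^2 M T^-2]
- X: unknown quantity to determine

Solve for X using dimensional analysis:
X = f (inverse time / frequency (1/t)), dimensions [T^-1]

P has dimensions [L^2 M T^-3]; the rest of the RHS (E) has dimensions [L^2 M T^-2].
So X must have dimensions [T^-1] — X = f (inverse time / frequency (1/t)).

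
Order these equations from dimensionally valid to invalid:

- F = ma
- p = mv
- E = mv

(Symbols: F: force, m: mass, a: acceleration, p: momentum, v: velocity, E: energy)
Dimensionally correct: F = ma, p = mv
Dimensionally incorrect: E = mv
Ordered (correct first, then incorrect): F = ma, p = mv, E = mv

- F = ma: LHS [L M T^-2], RHS [L M T^-2] → correct ✓
- p = mv: LHS [L M T^-1], RHS [L M T^-1] → correct ✓
- E = mv: LHS [L^2 M T^-2], RHS [L M T^-1] → incorrect ✗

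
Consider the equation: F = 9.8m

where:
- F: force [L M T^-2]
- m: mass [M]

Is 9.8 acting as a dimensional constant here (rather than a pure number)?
Yes

F has dimensions [L M T^-2], while m alone has dimensions [M]. For the equation to balance, the factor 9.8 must carry dimensions [L T^-2] — it is a dimensional constant (a numerical value of a physical quantity with its units suppressed), not a pure number.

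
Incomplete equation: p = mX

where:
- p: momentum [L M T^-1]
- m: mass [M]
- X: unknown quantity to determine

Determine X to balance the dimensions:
X = v (velocity), dimensions [L T^-1]

p has dimensions [L M T^-1]; the rest of the RHS (m) has dimensions [M].
So X must have dimensions [L T^-1] — X = v (velocity).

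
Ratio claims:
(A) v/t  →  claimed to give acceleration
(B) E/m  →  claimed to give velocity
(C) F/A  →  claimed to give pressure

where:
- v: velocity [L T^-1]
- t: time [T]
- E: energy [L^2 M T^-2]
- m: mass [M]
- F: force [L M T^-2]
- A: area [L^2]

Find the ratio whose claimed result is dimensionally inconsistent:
(B) E/m does not give velocity

(A) v/t: [L T^-2] = acceleration [L T^-2] ✓
(B) E/m: [L^2 T^-2] ≠ velocity [L T^-1] ✗
(C) F/A: [L^-1 M T^-2] = pressure [L^-1 M T^-2] ✓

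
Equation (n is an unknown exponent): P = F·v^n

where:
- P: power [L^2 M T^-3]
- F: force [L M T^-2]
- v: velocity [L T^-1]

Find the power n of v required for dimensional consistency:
n = 1

P has dimensions [L^2 M T^-3]; v has dimensions [L T^-1].
The rest of the RHS has dimensions [L M T^-2], so v^n must supply [L T^-1].
With n = 1: F·v^1 has dimensions [L^2 M T^-3], matching the LHS ✓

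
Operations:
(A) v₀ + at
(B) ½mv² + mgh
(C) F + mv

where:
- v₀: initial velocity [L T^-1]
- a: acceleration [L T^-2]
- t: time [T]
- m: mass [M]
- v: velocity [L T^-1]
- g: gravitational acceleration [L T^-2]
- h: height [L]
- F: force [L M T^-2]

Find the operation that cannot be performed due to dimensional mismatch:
(C) F + mv

(A) v₀ + at: v₀ [L T^-1] and at [L T^-1] — same dimensions ✓
(B) ½mv² + mgh: ½mv² [L^2 M T^-2] and mgh [L^2 M T^-2] — same dimensions ✓
(C) F + mv: F [L M T^-2] and mv [L M T^-1] — different dimensions cannot be added/subtracted ✗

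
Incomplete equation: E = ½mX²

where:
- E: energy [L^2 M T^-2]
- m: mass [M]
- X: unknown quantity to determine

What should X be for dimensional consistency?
X = v (velocity), dimensions [L T^-1]

E has dimensions [L^2 M T^-2]; the rest of the RHS (½m) has dimensions [M].
So X² must have dimensions [L^2 T^-2], i.e. X has dimensions [L T^-1] — X = v (velocity).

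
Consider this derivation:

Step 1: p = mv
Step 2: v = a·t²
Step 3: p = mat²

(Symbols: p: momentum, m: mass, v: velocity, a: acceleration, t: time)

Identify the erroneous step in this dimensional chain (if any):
Step 2

Step 1: p = mv → LHS [L M T^-1], RHS [L M T^-1] ✓
Step 2: v = a·t² → LHS [L T^-1], RHS [L] ✗

The first dimensional inconsistency appears in step 2: v = a·t²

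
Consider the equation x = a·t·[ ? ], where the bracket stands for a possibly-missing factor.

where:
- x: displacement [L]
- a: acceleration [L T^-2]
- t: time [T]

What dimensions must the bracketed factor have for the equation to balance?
[T] — time (e.g. t)

x has dimensions [L]; a·t has dimensions [L T^-1].
The bracketed factor must supply [L] / [L T^-1] = [T].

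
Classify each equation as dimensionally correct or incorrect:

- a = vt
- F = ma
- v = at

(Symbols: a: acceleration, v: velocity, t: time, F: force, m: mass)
Dimensionally correct: F = ma, v = at
Dimensionally incorrect: a = vt
Ordered (correct first, then incorrect): F = ma, v = at, a = vt

- a = vt: LHS [L T^-2], RHS [L] → incorrect ✗
- F = ma: LHS [L M T^-2], RHS [L M T^-2] → correct ✓
- v = at: LHS [L T^-1], RHS [L T^-1] → correct ✓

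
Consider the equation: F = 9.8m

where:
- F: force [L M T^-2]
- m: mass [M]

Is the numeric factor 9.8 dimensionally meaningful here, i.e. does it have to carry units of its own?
Yes

F has dimensions [L M T^-2], while m alone has dimensions [M]. For the equation to balance, the factor 9.8 must carry dimensions [L T^-2] — it is a dimensional constant (a numerical value of a physical quantity with its units suppressed), not a pure number.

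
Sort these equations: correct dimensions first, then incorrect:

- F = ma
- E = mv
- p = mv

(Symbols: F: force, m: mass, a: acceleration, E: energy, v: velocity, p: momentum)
Dimensionally correct: F = ma, p = mv
Dimensionally incorrect: E = mv
Ordered (correct first, then incorrect): F = ma, p = mv, E = mv

- F = ma: LHS [L M T^-2], RHS [L M T^-2] → correct ✓
- E = mv: LHS [L^2 M T^-2], RHS [L M T^-1] → incorrect ✗
- p = mv: LHS [L M T^-1], RHS [L M T^-1] → correct ✓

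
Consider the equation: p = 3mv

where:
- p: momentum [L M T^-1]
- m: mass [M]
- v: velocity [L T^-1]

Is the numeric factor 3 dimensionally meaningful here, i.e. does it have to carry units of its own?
No

p has dimensions [L M T^-1] and mv already has dimensions [L M T^-1], so the equation balances without 3 contributing any dimensions. 3 is a pure (dimensionless) number; changing or removing it would not affect dimensional consistency.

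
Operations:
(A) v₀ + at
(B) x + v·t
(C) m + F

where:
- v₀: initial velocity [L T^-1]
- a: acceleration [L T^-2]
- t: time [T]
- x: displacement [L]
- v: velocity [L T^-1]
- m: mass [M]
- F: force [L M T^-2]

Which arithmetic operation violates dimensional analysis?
(C) m + F

(A) v₀ + at: v₀ [L T^-1] and at [L T^-1] — same dimensions ✓
(B) x + v·t: x [L] and v·t [L] — same dimensions ✓
(C) m + F: m [M] and F [L M T^-2] — different dimensions cannot be added/subtracted ✗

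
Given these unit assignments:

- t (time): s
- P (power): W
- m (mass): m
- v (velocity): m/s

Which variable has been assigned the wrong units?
m

The variable m (mass) should have units kg, not m.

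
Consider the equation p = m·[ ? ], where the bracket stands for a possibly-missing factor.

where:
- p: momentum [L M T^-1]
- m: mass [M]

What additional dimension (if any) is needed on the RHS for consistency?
[L T^-1] — velocity (e.g. v)

p has dimensions [L M T^-1]; m has dimensions [M].
The bracketed factor must supply [L M T^-1] / [M] = [L T^-1].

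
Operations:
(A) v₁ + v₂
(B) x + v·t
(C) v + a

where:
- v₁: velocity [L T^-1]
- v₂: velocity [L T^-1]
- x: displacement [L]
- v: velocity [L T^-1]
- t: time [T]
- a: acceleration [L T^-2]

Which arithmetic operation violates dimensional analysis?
(C) v + a

(A) v₁ + v₂: v₁ [L T^-1] and v₂ [L T^-1] — same dimensions ✓
(B) x + v·t: x [L] and v·t [L] — same dimensions ✓
(C) v + a: v [L T^-1] and a [L T^-2] — different dimensions cannot be added/subtracted ✗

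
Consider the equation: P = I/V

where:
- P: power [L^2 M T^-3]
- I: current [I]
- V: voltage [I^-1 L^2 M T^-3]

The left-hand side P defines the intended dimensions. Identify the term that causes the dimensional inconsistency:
The right-hand side term I/V

P has dimensions [L^2 M T^-3], but I/V has dimensions [I^2 L^-2 M^-1 T^3], so the term I/V is dimensionally wrong for P.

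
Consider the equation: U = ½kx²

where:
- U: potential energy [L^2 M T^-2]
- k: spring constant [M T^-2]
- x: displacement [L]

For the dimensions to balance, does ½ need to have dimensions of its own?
No

U has dimensions [L^2 M T^-2] and kx² already has dimensions [L^2 M T^-2], so the equation balances without ½ contributing any dimensions. ½ is a pure (dimensionless) number; changing or removing it would not affect dimensional consistency.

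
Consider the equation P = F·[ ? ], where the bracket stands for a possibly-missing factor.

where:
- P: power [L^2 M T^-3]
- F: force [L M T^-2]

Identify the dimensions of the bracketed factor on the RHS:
[L T^-1] — velocity (e.g. v)

P has dimensions [L^2 M T^-3]; F has dimensions [L M T^-2].
The bracketed factor must supply [L^2 M T^-3] / [L M T^-2] = [L T^-1].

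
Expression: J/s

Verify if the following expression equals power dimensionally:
Yes

The expression J/s has dimensions [L^2 M T^-3], which is exactly power [L^2 M T^-3].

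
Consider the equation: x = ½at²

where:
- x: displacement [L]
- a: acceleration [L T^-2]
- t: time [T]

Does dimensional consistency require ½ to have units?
No

x has dimensions [L] and at² already has dimensions [L], so the equation balances without ½ contributing any dimensions. ½ is a pure (dimensionless) number; changing or removing it would not affect dimensional consistency.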